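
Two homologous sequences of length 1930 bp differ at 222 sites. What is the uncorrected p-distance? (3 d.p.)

0.115

p = 222/1930 = 0.115025… ≈ 0.115 (to 3 d.p.).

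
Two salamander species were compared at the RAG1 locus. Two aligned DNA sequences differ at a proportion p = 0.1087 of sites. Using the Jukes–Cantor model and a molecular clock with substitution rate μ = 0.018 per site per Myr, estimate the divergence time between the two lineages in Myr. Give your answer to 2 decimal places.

d = −(3/4) ln(1 − 4p/3) = −0.75 ln(1 − 0.144933) = −0.75 ln(0.855067)
  = −0.75 × (-0.156575) = 0.117431 substitutions/site.
Under a molecular clock d = 2μt, so t = d/(2μ) = 0.117431 / (2 × 0.018) = 3.26 Myr.

3.26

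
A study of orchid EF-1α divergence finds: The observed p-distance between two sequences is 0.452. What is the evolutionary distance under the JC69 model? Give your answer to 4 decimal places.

d = −(3/4) ln(1 − 4p/3) = −0.75 ln(1 − 0.602667) = −0.75 ln(0.397333)
  = −0.75 × (-0.922981) = 0.692236 substitutions/site.

0.6922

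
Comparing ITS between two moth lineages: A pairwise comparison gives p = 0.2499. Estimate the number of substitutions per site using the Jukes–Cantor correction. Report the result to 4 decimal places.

0.3039

d = −(3/4) ln(1 − 4p/3) = −0.75 ln(1 − 0.3332) = −0.75 ln(0.6668)
  = −0.75 × (-0.405265) = 0.303949 substitutions/site.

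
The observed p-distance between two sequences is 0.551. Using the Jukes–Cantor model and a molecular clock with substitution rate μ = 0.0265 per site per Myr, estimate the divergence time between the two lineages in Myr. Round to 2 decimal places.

d = −(3/4) ln(1 − 4p/3) = −0.75 ln(1 − 0.734667) = −0.75 ln(0.265333)
  = −0.75 × (-1.326770) = 0.995078 substitutions/site.
Under a molecular clock d = 2μt, so t = d/(2μ) = 0.995078 / (2 × 0.0265) = 18.78 Myr.

18.78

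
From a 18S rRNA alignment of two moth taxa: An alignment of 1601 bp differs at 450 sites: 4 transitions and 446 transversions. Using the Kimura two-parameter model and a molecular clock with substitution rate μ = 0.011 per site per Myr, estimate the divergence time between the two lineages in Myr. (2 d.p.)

P = 4/1601 ≈ 0.002498 and Q = 446/1601 ≈ 0.278576.
Under the Kimura two-parameter model, d = −½ ln(1 − 2P − Q) − ¼ ln(1 − 2Q).
1 − 2P − Q = 0.716428, giving −½ ln(0.716428) = 0.166739.
1 − 2Q = 0.442848, giving −¼ ln(0.442848) = 0.203632.
d = 0.166739 + 0.203632 = 0.370371.
Under a molecular clock d = 2μt, so t = d/(2μ) = 0.370371 / (2 × 0.011) = 16.84 Myr.

16.84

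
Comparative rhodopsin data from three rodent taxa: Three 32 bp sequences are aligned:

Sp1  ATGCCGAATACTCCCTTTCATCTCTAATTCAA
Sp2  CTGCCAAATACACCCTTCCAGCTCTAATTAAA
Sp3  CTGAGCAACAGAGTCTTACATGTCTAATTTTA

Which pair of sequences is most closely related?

Sp1–Sp2: 6/32 differ, p = 0.188, d = 0.216.
Sp1–Sp3: 13/32 differ, p = 0.406, d = 0.585.
Sp2–Sp3: 12/32 differ, p = 0.375, d = 0.520.
The smallest distance is between Sp1 and Sp2.

Sp1 and Sp2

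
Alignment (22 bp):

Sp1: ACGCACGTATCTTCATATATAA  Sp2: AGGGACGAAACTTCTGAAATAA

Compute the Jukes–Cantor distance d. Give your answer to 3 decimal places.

The sequences differ at 7 of 22 sites (2, 4, 8, 10, 15, 16, 18), so p = 7/22 ≈ 0.318182.
d = −(3/4) ln(1 − 4p/3) = −0.75 ln(1 − 0.424243) = −0.75 ln(0.575757)
  = −0.75 × (-0.552070) = 0.414053 substitutions/site.

0.414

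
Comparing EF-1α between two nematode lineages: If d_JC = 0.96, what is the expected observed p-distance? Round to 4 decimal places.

p = (3/4)(1 − e^(−4d/3)) = 0.75 × (1 − e^(-1.28)) = 0.75 × (1 − 0.278037) = 0.541472.

0.5415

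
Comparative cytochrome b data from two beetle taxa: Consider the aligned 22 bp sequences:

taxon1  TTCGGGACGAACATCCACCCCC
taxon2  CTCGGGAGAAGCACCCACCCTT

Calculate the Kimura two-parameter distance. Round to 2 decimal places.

Of 22 sites, 6 differences are transitions and 1 are transversions, so P = 6/22 ≈ 0.272727 and Q = 1/22 ≈ 0.045455.
Under the Kimura two-parameter model, d = −½ ln(1 − 2P − Q) − ¼ ln(1 − 2Q).
1 − 2P − Q = 0.409091, giving −½ ln(0.409091) = 0.446909.
1 − 2Q = 0.90909, giving −¼ ln(0.90909) = 0.023828.
d = 0.446909 + 0.023828 = 0.470737.

0.47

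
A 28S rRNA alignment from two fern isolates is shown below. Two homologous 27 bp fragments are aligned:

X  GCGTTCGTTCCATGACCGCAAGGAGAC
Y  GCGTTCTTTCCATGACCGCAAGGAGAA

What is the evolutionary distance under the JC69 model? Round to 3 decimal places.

The sequences differ at 2 of 27 sites (7, 27), so p = 2/27 ≈ 0.074074.
d = −(3/4) ln(1 − 4p/3) = −0.75 ln(1 − 0.098765) = −0.75 ln(0.901235)
  = −0.75 × (-0.103989) = 0.077992 substitutions/site.

0.078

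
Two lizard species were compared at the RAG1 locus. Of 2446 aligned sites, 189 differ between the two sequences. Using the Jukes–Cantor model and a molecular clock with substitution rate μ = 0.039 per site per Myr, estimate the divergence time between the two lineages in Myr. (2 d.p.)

1.05

p = 189/2446 ≈ 0.077269.
d = −(3/4) ln(1 − 4p/3) = −0.75 ln(1 − 0.103025) = −0.75 ln(0.896975)
  = −0.75 × (-0.108727) = 0.081545 substitutions/site.
Under a molecular clock d = 2μt, so t = d/(2μ) = 0.081545 / (2 × 0.039) = 1.05 Myr.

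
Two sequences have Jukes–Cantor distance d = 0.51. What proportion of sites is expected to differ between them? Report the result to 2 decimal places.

p = (3/4)(1 − e^(−4d/3)) = 0.75 × (1 − e^(-0.68)) = 0.75 × (1 − 0.506617) = 0.370037.

0.37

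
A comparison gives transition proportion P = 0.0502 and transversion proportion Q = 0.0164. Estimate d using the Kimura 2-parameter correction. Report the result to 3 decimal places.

0.070

Under the Kimura two-parameter model, d = −½ ln(1 − 2P − Q) − ¼ ln(1 − 2Q).
1 − 2P − Q = 0.8832, giving −½ ln(0.8832) = 0.062102.
1 − 2Q = 0.9672, giving −¼ ln(0.9672) = 0.008337.
d = 0.062102 + 0.008337 = 0.070439.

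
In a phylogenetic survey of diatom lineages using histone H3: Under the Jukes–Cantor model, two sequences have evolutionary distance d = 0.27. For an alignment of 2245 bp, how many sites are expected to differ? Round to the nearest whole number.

Invert JC69: p = (3/4)(1 − e^(−4d/3)) = 0.75 × (1 − e^(-0.36)) = 0.75 × (1 − 0.697676) = 0.226743.
Expected differing sites = pL ≈ 0.226743 × 2245 = 509.038035 ≈ 509.

509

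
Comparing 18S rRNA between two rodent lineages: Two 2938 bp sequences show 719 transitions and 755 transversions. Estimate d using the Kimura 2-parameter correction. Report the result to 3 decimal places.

P = 719/2938 ≈ 0.244724 and Q = 755/2938 ≈ 0.256978.
Under the Kimura two-parameter model, d = −½ ln(1 − 2P − Q) − ¼ ln(1 − 2Q).
1 − 2P − Q = 0.253574, giving −½ ln(0.253574) = 0.686050.
1 − 2Q = 0.486044, giving −¼ ln(0.486044) = 0.180364.
d = 0.686050 + 0.180364 = 0.866414.

0.866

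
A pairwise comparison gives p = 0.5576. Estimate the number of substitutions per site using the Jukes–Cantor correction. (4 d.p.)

d = −(3/4) ln(1 − 4p/3) = −0.75 ln(1 − 0.743467) = −0.75 ln(0.256533)
  = −0.75 × (-1.360498) = 1.020374 substitutions/site.

1.0204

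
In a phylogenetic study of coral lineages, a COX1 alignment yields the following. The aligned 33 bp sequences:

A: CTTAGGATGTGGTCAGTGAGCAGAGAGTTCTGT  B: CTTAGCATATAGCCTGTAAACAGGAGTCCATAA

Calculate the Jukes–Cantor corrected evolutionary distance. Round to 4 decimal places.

The sequences differ at 16 of 33 sites, so p = 16/33 ≈ 0.484848.
d = −(3/4) ln(1 − 4p/3) = −0.75 ln(1 − 0.646464) = −0.75 ln(0.353536)
  = −0.75 × (-1.039770) = 0.779828 substitutions/site.

0.7798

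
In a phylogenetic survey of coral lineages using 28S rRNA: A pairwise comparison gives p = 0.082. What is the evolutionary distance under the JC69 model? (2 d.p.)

0.09

d = −(3/4) ln(1 − 4p/3) = −0.75 ln(1 − 0.109333) = −0.75 ln(0.890667)
  = −0.75 × (-0.115785) = 0.086839 substitutions/site.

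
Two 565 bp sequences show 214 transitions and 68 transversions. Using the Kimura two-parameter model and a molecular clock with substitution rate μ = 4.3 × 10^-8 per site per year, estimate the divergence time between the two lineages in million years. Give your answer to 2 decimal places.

P = 214/565 ≈ 0.378761 and Q = 68/565 ≈ 0.120354.
Under the Kimura two-parameter model, d = −½ ln(1 − 2P − Q) − ¼ ln(1 − 2Q).
1 − 2P − Q = 0.122124, giving −½ ln(0.122124) = 1.051359.
1 − 2Q = 0.759292, giving −¼ ln(0.759292) = 0.068842.
d = 1.051359 + 0.068842 = 1.120201.
Under a molecular clock d = 2μt, so t = d/(2μ) = 1.120201 / (2 × 4.3 × 10^-8) = 13.03 million years.

13.03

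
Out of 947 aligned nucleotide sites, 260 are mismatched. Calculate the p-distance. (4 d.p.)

p = 260/947 = 0.274551… ≈ 0.2746 (to 4 d.p.).

0.2746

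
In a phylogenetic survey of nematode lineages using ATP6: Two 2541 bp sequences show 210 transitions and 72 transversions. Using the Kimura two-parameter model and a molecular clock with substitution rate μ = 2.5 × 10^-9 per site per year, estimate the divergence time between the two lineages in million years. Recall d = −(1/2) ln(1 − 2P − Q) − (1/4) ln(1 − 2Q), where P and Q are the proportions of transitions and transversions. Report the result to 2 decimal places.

P = 210/2541 ≈ 0.082645 and Q = 72/2541 ≈ 0.028335.
Under the Kimura two-parameter model, d = −½ ln(1 − 2P − Q) − ¼ ln(1 − 2Q).
1 − 2P − Q = 0.806375, giving −½ ln(0.806375) = 0.107603.
1 − 2Q = 0.94333, giving −¼ ln(0.94333) = 0.014585.
d = 0.107603 + 0.014585 = 0.122188.
Under a molecular clock d = 2μt, so t = d/(2μ) = 0.122188 / (2 × 2.5 × 10^-9) = 24.44 million years.

24.44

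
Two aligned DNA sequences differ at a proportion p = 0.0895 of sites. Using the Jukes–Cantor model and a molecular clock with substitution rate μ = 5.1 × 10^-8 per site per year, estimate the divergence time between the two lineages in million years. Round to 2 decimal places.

d = −(3/4) ln(1 − 4p/3) = −0.75 ln(1 − 0.119333) = −0.75 ln(0.880667)
  = −0.75 × (-0.127076) = 0.095307 substitutions/site.
Under a molecular clock d = 2μt, so t = d/(2μ) = 0.095307 / (2 × 5.1 × 10^-8) = 0.93 million years.

0.93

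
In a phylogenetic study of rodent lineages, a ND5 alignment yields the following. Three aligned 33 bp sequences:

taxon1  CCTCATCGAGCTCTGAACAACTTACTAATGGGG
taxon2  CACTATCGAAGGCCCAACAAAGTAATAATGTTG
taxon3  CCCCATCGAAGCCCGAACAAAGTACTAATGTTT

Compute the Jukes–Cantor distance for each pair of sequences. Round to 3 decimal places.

taxon1–taxon2: 13/33 sites differ → p ≈ 0.393939, d = −0.75 ln(1 − 0.525252) = 0.558728 ≈ 0.559.
taxon1–taxon3: 10/33 sites differ → p ≈ 0.30303, d = −0.75 ln(1 − 0.40404) = 0.388186 ≈ 0.388.
taxon2–taxon3: 6/33 sites differ → p ≈ 0.181818, d = −0.75 ln(1 − 0.242424) = 0.208224 ≈ 0.208.

d(taxon1,taxon2) = 0.559, d(taxon1,taxon3) = 0.388, d(taxon2,taxon3) = 0.208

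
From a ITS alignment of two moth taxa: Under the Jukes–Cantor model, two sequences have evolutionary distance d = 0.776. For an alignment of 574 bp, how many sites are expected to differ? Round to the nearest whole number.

Invert JC69: p = (3/4)(1 − e^(−4d/3)) = 0.75 × (1 − e^(-1.034667)) = 0.75 × (1 − 0.355345) = 0.483491.
Expected differing sites = pL ≈ 0.483491 × 574 = 277.523834 ≈ 278.

278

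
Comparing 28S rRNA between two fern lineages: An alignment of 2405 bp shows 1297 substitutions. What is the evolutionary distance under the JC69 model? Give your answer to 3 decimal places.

0.952

p = 1297/2405 ≈ 0.539293.
d = −(3/4) ln(1 − 4p/3) = −0.75 ln(1 − 0.719057) = −0.75 ln(0.280943)
  = −0.75 × (-1.269603) = 0.952202 substitutions/site.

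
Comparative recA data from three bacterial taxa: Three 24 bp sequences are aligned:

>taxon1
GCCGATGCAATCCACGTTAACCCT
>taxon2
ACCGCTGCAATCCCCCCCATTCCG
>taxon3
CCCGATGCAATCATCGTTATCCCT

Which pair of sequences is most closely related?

taxon1 and taxon3

taxon1–taxon2: 9/24 differ, p = 0.375, d = 0.520.
taxon1–taxon3: 4/24 differ, p = 0.167, d = 0.188.
taxon2–taxon3: 9/24 differ, p = 0.375, d = 0.520.
The smallest distance is between taxon1 and taxon3.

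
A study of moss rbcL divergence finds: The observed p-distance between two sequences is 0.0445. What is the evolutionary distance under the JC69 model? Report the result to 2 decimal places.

0.05

d = −(3/4) ln(1 − 4p/3) = −0.75 ln(1 − 0.059333) = −0.75 ln(0.940667)
  = −0.75 × (-0.061166) = 0.045875 substitutions/site.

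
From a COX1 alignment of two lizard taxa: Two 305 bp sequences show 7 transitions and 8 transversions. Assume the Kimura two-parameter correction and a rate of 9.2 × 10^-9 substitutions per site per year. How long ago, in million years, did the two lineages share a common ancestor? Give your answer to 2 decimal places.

2.77

P = 7/305 ≈ 0.022951 and Q = 8/305 ≈ 0.02623.
Under the Kimura two-parameter model, d = −½ ln(1 − 2P − Q) − ¼ ln(1 − 2Q).
1 − 2P − Q = 0.927868, giving −½ ln(0.927868) = 0.037433.
1 − 2Q = 0.94754, giving −¼ ln(0.94754) = 0.013472.
d = 0.037433 + 0.013472 = 0.050905.
Under a molecular clock d = 2μt, so t = d/(2μ) = 0.050905 / (2 × 9.2 × 10^-9) = 2.77 million years.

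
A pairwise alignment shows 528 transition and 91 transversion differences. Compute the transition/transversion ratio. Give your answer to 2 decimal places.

5.80

R = 528/91 = 5.802197… ≈ 5.80 (to 2 d.p.).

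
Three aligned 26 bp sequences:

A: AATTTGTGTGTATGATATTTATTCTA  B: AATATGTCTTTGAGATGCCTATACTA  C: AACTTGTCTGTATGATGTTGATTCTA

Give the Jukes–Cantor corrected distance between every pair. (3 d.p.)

d(A,B) = 0.464, d(A,C) = 0.172, d(B,C) = 0.464

A–B: 9/26 sites differ → p ≈ 0.346154, d = −0.75 ln(1 − 0.461539) = 0.464280 ≈ 0.464.
A–C: 4/26 sites differ → p ≈ 0.153846, d = −0.75 ln(1 − 0.205128) = 0.172181 ≈ 0.172.
B–C: 9/26 sites differ → p ≈ 0.346154, d = −0.75 ln(1 − 0.461539) = 0.464280 ≈ 0.464.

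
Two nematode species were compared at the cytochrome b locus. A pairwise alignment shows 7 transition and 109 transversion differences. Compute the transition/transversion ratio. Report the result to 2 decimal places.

R = 7/109 = 0.064220… ≈ 0.06 (to 2 d.p.).

0.06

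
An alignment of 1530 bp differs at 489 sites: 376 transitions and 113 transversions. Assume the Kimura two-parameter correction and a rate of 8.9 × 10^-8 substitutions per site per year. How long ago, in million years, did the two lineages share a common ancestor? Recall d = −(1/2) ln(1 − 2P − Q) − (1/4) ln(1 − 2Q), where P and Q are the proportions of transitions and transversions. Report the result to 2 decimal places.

P = 376/1530 ≈ 0.245752 and Q = 113/1530 ≈ 0.073856.
Under the Kimura two-parameter model, d = −½ ln(1 − 2P − Q) − ¼ ln(1 − 2Q).
1 − 2P − Q = 0.43464, giving −½ ln(0.43464) = 0.416619.
1 − 2Q = 0.852288, giving −¼ ln(0.852288) = 0.039958.
d = 0.416619 + 0.039958 = 0.456577.
Under a molecular clock d = 2μt, so t = d/(2μ) = 0.456577 / (2 × 8.9 × 10^-8) = 2.57 million years.

2.57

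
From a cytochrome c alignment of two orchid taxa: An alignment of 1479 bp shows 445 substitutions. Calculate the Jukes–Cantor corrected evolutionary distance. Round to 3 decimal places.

0.385

p = 445/1479 ≈ 0.300879.
d = −(3/4) ln(1 − 4p/3) = −0.75 ln(1 − 0.401172) = −0.75 ln(0.598828)
  = −0.75 × (-0.512781) = 0.384586 substitutions/site.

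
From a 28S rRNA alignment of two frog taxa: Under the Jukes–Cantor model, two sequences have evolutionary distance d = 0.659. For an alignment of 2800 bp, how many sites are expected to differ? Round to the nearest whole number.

1228

Invert JC69: p = (3/4)(1 − e^(−4d/3)) = 0.75 × (1 − e^(-0.878667)) = 0.75 × (1 − 0.415336) = 0.438498.
Expected differing sites = pL ≈ 0.438498 × 2800 = 1227.7944 ≈ 1228.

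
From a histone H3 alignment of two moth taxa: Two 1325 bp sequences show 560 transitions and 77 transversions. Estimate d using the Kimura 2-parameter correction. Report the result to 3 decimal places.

1.199

P = 560/1325 ≈ 0.422642 and Q = 77/1325 ≈ 0.058113.
Under the Kimura two-parameter model, d = −½ ln(1 − 2P − Q) − ¼ ln(1 − 2Q).
1 − 2P − Q = 0.096603, giving −½ ln(0.096603) = 1.168573.
1 − 2Q = 0.883774, giving −¼ ln(0.883774) = 0.030888.
d = 1.168573 + 0.030888 = 1.199461.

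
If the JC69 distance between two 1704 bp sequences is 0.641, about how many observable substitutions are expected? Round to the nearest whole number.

Invert JC69: p = (3/4)(1 − e^(−4d/3)) = 0.75 × (1 − e^(-0.854667)) = 0.75 × (1 − 0.425425) = 0.430931.
Expected differing sites = pL ≈ 0.430931 × 1704 = 734.306424 ≈ 734.

734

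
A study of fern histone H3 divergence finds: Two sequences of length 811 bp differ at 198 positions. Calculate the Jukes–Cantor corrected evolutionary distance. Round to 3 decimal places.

0.295

p = 198/811 ≈ 0.244143.
d = −(3/4) ln(1 − 4p/3) = −0.75 ln(1 − 0.325524) = −0.75 ln(0.674476)
  = −0.75 × (-0.393819) = 0.295364 substitutions/site.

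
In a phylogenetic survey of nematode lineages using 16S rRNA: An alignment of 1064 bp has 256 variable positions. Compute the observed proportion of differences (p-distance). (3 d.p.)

p = 256/1064 = 0.240601… ≈ 0.241 (to 3 d.p.).

0.241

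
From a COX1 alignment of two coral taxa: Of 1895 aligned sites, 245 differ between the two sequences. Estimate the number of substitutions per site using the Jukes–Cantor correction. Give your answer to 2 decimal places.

p = 245/1895 ≈ 0.129288.
d = −(3/4) ln(1 − 4p/3) = −0.75 ln(1 − 0.172384) = −0.75 ln(0.827616)
  = −0.75 × (-0.189206) = 0.141905 substitutions/site.

0.14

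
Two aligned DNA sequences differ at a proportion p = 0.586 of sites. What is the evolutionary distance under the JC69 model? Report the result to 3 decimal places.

1.140

d = −(3/4) ln(1 − 4p/3) = −0.75 ln(1 − 0.781333) = −0.75 ln(0.218667)
  = −0.75 × (-1.520205) = 1.140154 substitutions/site.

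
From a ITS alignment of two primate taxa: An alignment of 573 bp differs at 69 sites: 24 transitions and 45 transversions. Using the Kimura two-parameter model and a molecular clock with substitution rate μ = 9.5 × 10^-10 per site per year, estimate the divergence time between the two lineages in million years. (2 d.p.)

69.09

P = 24/573 ≈ 0.041885 and Q = 45/573 ≈ 0.078534.
Under the Kimura two-parameter model, d = −½ ln(1 − 2P − Q) − ¼ ln(1 − 2Q).
1 − 2P − Q = 0.837696, giving −½ ln(0.837696) = 0.088550.
1 − 2Q = 0.842932, giving −¼ ln(0.842932) = 0.042717.
d = 0.088550 + 0.042717 = 0.131267.
Under a molecular clock d = 2μt, so t = d/(2μ) = 0.131267 / (2 × 9.5 × 10^-10) = 69.09 million years.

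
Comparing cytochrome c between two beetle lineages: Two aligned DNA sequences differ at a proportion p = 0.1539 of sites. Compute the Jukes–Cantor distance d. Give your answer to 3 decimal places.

d = −(3/4) ln(1 − 4p/3) = −0.75 ln(1 − 0.2052) = −0.75 ln(0.7948)
  = −0.75 × (-0.229665) = 0.172249 substitutions/site.

0.172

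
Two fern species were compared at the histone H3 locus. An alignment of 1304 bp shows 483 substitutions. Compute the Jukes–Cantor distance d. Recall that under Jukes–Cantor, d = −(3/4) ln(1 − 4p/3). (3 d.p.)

0.511

p = 483/1304 ≈ 0.370399.
d = −(3/4) ln(1 − 4p/3) = −0.75 ln(1 − 0.493865) = −0.75 ln(0.506135)
  = −0.75 × (-0.680952) = 0.510714 substitutions/site.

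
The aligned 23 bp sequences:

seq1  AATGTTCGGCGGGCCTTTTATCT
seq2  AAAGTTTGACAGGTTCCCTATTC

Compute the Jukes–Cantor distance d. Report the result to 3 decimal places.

0.761

The sequences differ at 11 of 23 sites, so p = 11/23 ≈ 0.478261.
d = −(3/4) ln(1 − 4p/3) = −0.75 ln(1 − 0.637681) = −0.75 ln(0.362319)
  = −0.75 × (-1.015230) = 0.761423 substitutions/site.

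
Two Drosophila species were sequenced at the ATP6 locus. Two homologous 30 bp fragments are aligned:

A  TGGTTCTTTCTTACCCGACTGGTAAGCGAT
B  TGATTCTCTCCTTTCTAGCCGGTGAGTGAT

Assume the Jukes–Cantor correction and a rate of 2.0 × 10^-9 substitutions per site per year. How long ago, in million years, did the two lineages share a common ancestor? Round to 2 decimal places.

125.84

The sequences differ at 11 of 30 sites, so p = 11/30 ≈ 0.366667.
d = −(3/4) ln(1 − 4p/3) = −0.75 ln(1 − 0.488889) = −0.75 ln(0.511111)
  = −0.75 × (-0.671168) = 0.503376 substitutions/site.
Under a molecular clock d = 2μt, so t = d/(2μ) = 0.503376 / (2 × 2.0 × 10^-9) = 125.84 million years.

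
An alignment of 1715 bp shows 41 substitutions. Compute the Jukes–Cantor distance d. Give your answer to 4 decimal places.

0.0243

p = 41/1715 ≈ 0.023907.
d = −(3/4) ln(1 − 4p/3) = −0.75 ln(1 − 0.031876) = −0.75 ln(0.968124)
  = −0.75 × (-0.032395) = 0.024296 substitutions/site.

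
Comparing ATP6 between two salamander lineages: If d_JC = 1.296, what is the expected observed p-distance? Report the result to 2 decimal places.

p = (3/4)(1 − e^(−4d/3)) = 0.75 × (1 − e^(-1.728)) = 0.75 × (1 − 0.177639) = 0.616771.

0.62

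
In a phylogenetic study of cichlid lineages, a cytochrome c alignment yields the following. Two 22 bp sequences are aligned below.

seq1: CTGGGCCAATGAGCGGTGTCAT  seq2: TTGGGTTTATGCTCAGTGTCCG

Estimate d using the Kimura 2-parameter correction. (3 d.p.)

0.598

Of 22 sites, 4 differences are transitions and 5 are transversions, so P = 4/22 ≈ 0.181818 and Q = 5/22 ≈ 0.227273.
Under the Kimura two-parameter model, d = −½ ln(1 − 2P − Q) − ¼ ln(1 − 2Q).
1 − 2P − Q = 0.409091, giving −½ ln(0.409091) = 0.446909.
1 − 2Q = 0.545454, giving −¼ ln(0.545454) = 0.151534.
d = 0.446909 + 0.151534 = 0.598443.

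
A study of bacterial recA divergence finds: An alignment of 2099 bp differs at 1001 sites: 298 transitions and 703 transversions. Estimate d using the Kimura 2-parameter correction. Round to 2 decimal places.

P = 298/2099 ≈ 0.141972 and Q = 703/2099 ≈ 0.334921.
Under the Kimura two-parameter model, d = −½ ln(1 − 2P − Q) − ¼ ln(1 − 2Q).
1 − 2P − Q = 0.381135, giving −½ ln(0.381135) = 0.482301.
1 − 2Q = 0.330158, giving −¼ ln(0.330158) = 0.277046.
d = 0.482301 + 0.277046 = 0.759347.

0.76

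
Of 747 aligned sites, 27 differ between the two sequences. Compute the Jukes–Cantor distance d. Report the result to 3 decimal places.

p = 27/747 ≈ 0.036145.
d = −(3/4) ln(1 − 4p/3) = −0.75 ln(1 − 0.048193) = −0.75 ln(0.951807)
  = −0.75 × (-0.049393) = 0.037045 substitutions/site.

0.037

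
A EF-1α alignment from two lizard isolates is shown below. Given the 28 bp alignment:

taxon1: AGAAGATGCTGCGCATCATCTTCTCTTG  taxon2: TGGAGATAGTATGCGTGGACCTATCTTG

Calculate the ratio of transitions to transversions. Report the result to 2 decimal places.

1.40

Transitions are A↔G and C↔T; transversions are all other mismatches.
Transitions: 7. Transversions: 5.
R = 7/5 = 1.40.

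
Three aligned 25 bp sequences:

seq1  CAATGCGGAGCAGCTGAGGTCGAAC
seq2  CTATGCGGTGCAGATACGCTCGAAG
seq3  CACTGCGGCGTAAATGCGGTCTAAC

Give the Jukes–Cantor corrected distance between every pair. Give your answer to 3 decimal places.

d(seq1,seq2) = 0.351, d(seq1,seq3) = 0.351, d(seq2,seq3) = 0.490

seq1–seq2: 7/25 sites differ → p = 0.28, d = −0.75 ln(1 − 0.373333) = 0.350505 ≈ 0.351.
seq1–seq3: 7/25 sites differ → p = 0.28, d = −0.75 ln(1 − 0.373333) = 0.350505 ≈ 0.351.
seq2–seq3: 9/25 sites differ → p = 0.36, d = −0.75 ln(1 − 0.48) = 0.490445 ≈ 0.490.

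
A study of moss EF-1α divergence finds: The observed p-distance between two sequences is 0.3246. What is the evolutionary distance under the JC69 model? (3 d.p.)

d = −(3/4) ln(1 − 4p/3) = −0.75 ln(1 − 0.4328) = −0.75 ln(0.5672)
  = −0.75 × (-0.567043) = 0.425282 substitutions/site.

0.425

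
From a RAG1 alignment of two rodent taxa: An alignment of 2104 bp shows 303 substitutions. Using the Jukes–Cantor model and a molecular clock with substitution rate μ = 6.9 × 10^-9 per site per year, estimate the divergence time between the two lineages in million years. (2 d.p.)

p = 303/2104 ≈ 0.144011.
d = −(3/4) ln(1 − 4p/3) = −0.75 ln(1 − 0.192015) = −0.75 ln(0.807985)
  = −0.75 × (-0.213212) = 0.159909 substitutions/site.
Under a molecular clock d = 2μt, so t = d/(2μ) = 0.159909 / (2 × 6.9 × 10^-9) = 11.59 million years.

11.59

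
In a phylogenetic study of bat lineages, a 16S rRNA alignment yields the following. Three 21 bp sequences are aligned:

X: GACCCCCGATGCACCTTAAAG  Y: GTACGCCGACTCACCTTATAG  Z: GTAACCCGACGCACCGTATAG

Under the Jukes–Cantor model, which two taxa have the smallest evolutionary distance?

Y and Z

X–Y: 6/21 differ, p = 0.286, d = 0.360.
X–Z: 6/21 differ, p = 0.286, d = 0.360.
Y–Z: 4/21 differ, p = 0.190, d = 0.220.
The smallest distance is between Y and Z.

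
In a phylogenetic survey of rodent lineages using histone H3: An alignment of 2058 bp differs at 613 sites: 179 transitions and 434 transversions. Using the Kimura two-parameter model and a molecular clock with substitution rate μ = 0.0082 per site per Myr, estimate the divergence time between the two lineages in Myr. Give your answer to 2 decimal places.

P = 179/2058 ≈ 0.086978 and Q = 434/2058 ≈ 0.210884.
Under the Kimura two-parameter model, d = −½ ln(1 − 2P − Q) − ¼ ln(1 − 2Q).
1 − 2P − Q = 0.61516, giving −½ ln(0.61516) = 0.242936.
1 − 2Q = 0.578232, giving −¼ ln(0.578232) = 0.136945.
d = 0.242936 + 0.136945 = 0.379881.
Under a molecular clock d = 2μt, so t = d/(2μ) = 0.379881 / (2 × 0.0082) = 23.16 Myr.

23.16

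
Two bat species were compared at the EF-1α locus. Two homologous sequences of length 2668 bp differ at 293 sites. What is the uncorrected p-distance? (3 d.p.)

p = 293/2668 = 0.109820… ≈ 0.110 (to 3 d.p.).

0.110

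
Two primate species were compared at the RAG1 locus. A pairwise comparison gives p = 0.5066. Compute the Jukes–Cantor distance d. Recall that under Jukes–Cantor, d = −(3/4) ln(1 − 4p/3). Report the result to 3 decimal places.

0.844

d = −(3/4) ln(1 − 4p/3) = −0.75 ln(1 − 0.675467) = −0.75 ln(0.324533)
  = −0.75 × (-1.125368) = 0.844026 substitutions/site.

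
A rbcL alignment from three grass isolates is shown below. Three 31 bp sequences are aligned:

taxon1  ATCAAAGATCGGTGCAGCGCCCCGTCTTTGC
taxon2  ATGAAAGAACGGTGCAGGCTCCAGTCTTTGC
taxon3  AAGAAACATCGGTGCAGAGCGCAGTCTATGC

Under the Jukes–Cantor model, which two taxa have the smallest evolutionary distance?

taxon1–taxon2: 6/31 differ, p = 0.194, d = 0.224.
taxon1–taxon3: 7/31 differ, p = 0.226, d = 0.269.
taxon2–taxon3: 8/31 differ, p = 0.258, d = 0.316.
The smallest distance is between taxon1 and taxon2.

taxon1 and taxon2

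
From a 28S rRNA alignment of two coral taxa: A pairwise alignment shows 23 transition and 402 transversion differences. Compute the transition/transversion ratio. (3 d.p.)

0.057

R = 23/402 = 0.057213… ≈ 0.057 (to 3 d.p.).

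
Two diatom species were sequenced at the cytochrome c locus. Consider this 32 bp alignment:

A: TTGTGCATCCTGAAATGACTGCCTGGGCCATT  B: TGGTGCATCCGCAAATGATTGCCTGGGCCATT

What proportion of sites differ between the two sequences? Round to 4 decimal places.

0.1250

The sequences differ at 4 of 32 positions (sites 2, 11, 12, 19).
p = 4/32 = 0.1250.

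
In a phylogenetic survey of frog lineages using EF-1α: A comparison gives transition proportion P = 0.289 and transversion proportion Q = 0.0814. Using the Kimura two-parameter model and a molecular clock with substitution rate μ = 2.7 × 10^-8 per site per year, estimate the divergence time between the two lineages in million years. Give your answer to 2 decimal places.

10.80

Under the Kimura two-parameter model, d = −½ ln(1 − 2P − Q) − ¼ ln(1 − 2Q).
1 − 2P − Q = 0.3406, giving −½ ln(0.3406) = 0.538523.
1 − 2Q = 0.8372, giving −¼ ln(0.8372) = 0.044423.
d = 0.538523 + 0.044423 = 0.582946.
Under a molecular clock d = 2μt, so t = d/(2μ) = 0.582946 / (2 × 2.7 × 10^-8) = 10.80 million years.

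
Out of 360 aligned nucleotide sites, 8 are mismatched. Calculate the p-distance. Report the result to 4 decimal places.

p = 8/360 = 0.022222… ≈ 0.0222 (to 4 d.p.).

0.0222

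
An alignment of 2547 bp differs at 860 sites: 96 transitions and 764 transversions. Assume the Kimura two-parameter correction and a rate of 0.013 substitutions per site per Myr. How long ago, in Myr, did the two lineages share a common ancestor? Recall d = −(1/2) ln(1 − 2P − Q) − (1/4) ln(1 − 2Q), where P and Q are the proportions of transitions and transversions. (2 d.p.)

P = 96/2547 ≈ 0.037691 and Q = 764/2547 ≈ 0.299961.
Under the Kimura two-parameter model, d = −½ ln(1 − 2P − Q) − ¼ ln(1 − 2Q).
1 − 2P − Q = 0.624657, giving −½ ln(0.624657) = 0.235276.
1 − 2Q = 0.400078, giving −¼ ln(0.400078) = 0.229024.
d = 0.235276 + 0.229024 = 0.464300.
Under a molecular clock d = 2μt, so t = d/(2μ) = 0.464300 / (2 × 0.013) = 17.86 Myr.

17.86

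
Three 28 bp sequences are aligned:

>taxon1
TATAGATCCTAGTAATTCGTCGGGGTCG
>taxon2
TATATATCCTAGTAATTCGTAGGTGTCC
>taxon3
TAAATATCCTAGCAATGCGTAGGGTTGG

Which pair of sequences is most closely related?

taxon1 and taxon2

taxon1–taxon2: 4/28 differ, p = 0.143, d = 0.158.
taxon1–taxon3: 7/28 differ, p = 0.250, d = 0.304.
taxon2–taxon3: 7/28 differ, p = 0.250, d = 0.304.
The smallest distance is between taxon1 and taxon2.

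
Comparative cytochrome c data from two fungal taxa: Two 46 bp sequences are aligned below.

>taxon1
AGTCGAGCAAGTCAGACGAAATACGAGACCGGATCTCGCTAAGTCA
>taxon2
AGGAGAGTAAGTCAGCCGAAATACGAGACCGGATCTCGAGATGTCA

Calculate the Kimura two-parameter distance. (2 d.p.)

0.17

Of 46 sites, 1 differences are transitions and 6 are transversions, so P = 1/46 ≈ 0.021739 and Q = 6/46 ≈ 0.130435.
Under the Kimura two-parameter model, d = −½ ln(1 − 2P − Q) − ¼ ln(1 − 2Q).
1 − 2P − Q = 0.826087, giving −½ ln(0.826087) = 0.095528.
1 − 2Q = 0.73913, giving −¼ ln(0.73913) = 0.075570.
d = 0.095528 + 0.075570 = 0.171098.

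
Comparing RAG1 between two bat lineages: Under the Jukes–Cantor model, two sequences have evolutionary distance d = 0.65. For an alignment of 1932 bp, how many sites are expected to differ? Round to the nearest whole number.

840

Invert JC69: p = (3/4)(1 − e^(−4d/3)) = 0.75 × (1 − e^(-0.866667)) = 0.75 × (1 − 0.420350) = 0.434738.
Expected differing sites = pL ≈ 0.434738 × 1932 = 839.913816 ≈ 840.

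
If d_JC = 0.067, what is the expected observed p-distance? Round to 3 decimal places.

0.064

p = (3/4)(1 − e^(−4d/3)) = 0.75 × (1 − e^(-0.089333)) = 0.75 × (1 − 0.914541) = 0.064094.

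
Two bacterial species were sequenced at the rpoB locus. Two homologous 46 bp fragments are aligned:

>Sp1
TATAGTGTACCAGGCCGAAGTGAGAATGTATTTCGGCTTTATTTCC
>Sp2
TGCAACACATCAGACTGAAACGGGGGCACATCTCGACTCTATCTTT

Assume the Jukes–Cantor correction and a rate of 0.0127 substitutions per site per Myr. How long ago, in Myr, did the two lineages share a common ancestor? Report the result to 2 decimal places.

The sequences differ at 23 of 46 sites, so p = 23/46 = 0.5.
d = −(3/4) ln(1 − 4p/3) = −0.75 ln(1 − 0.666667) = −0.75 ln(0.333333)
  = −0.75 × (-1.098613) = 0.823960 substitutions/site.
Under a molecular clock d = 2μt, so t = d/(2μ) = 0.823960 / (2 × 0.0127) = 32.44 Myr.

32.44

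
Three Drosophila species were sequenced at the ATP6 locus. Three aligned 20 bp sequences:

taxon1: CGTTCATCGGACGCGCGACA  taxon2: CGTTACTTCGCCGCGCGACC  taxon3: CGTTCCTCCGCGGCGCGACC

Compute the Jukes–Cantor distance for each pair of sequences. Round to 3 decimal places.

d(taxon1,taxon2) = 0.383, d(taxon1,taxon3) = 0.304, d(taxon2,taxon3) = 0.167

taxon1–taxon2: 6/20 sites differ → p = 0.3, d = −0.75 ln(1 − 0.4) = 0.383119 ≈ 0.383.
taxon1–taxon3: 5/20 sites differ → p = 0.25, d = −0.75 ln(1 − 0.333333) = 0.304098 ≈ 0.304.
taxon2–taxon3: 3/20 sites differ → p = 0.15, d = −0.75 ln(1 − 0.2) = 0.167358 ≈ 0.167.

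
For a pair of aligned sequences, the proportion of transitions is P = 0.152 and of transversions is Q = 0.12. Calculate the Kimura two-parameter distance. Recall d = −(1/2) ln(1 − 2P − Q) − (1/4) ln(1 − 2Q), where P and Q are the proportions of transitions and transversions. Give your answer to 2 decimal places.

0.34

Under the Kimura two-parameter model, d = −½ ln(1 − 2P − Q) − ¼ ln(1 − 2Q).
1 − 2P − Q = 0.576, giving −½ ln(0.576) = 0.275824.
1 − 2Q = 0.76, giving −¼ ln(0.76) = 0.068609.
d = 0.275824 + 0.068609 = 0.344433.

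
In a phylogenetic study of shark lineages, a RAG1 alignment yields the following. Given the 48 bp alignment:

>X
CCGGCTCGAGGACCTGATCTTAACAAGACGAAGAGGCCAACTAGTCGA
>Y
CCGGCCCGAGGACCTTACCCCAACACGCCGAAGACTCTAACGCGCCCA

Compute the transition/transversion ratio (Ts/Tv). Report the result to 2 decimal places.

Transitions are A↔G and C↔T; transversions are all other mismatches.
Transitions: 6. Transversions: 8.
R = 6/8 = 0.75.

0.75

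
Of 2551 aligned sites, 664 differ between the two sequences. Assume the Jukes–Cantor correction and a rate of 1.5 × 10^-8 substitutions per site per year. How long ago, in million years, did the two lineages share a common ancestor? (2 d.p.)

p = 664/2551 ≈ 0.26029.
d = −(3/4) ln(1 − 4p/3) = −0.75 ln(1 − 0.347053) = −0.75 ln(0.652947)
  = −0.75 × (-0.426259) = 0.319694 substitutions/site.
Under a molecular clock d = 2μt, so t = d/(2μ) = 0.319694 / (2 × 1.5 × 10^-8) = 10.66 million years.

10.66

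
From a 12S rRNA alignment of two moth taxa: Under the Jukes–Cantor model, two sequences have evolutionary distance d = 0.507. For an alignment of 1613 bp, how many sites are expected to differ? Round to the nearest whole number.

594

Invert JC69: p = (3/4)(1 − e^(−4d/3)) = 0.75 × (1 − e^(-0.676)) = 0.75 × (1 − 0.508648) = 0.368514.
Expected differing sites = pL ≈ 0.368514 × 1613 = 594.413082 ≈ 594.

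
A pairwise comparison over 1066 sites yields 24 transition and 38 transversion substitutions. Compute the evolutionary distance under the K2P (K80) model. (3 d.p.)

P = 24/1066 ≈ 0.022514 and Q = 38/1066 ≈ 0.035647.
Under the Kimura two-parameter model, d = −½ ln(1 − 2P − Q) − ¼ ln(1 − 2Q).
1 − 2P − Q = 0.919325, giving −½ ln(0.919325) = 0.042058.
1 − 2Q = 0.928706, giving −¼ ln(0.928706) = 0.018491.
d = 0.042058 + 0.018491 = 0.060549.

0.061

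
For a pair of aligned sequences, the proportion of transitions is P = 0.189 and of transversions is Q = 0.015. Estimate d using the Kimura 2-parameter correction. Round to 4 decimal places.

0.2572

Under the Kimura two-parameter model, d = −½ ln(1 − 2P − Q) − ¼ ln(1 − 2Q).
1 − 2P − Q = 0.607, giving −½ ln(0.607) = 0.249613.
1 − 2Q = 0.97, giving −¼ ln(0.97) = 0.007615.
d = 0.249613 + 0.007615 = 0.257228.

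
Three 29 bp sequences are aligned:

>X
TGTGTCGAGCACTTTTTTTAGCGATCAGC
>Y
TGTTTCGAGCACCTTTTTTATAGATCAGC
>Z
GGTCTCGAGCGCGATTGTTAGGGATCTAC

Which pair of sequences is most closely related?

X and Y

X–Y: 4/29 differ, p = 0.138, d = 0.152.
X–Z: 9/29 differ, p = 0.310, d = 0.401.
Y–Z: 10/29 differ, p = 0.345, d = 0.462.
The smallest distance is between X and Y.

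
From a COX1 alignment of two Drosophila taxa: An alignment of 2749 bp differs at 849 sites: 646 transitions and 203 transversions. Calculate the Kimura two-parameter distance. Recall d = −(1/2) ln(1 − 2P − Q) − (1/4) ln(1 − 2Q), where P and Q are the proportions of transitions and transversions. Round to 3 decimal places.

0.432

P = 646/2749 ≈ 0.234995 and Q = 203/2749 ≈ 0.073845.
Under the Kimura two-parameter model, d = −½ ln(1 − 2P − Q) − ¼ ln(1 − 2Q).
1 − 2P − Q = 0.456165, giving −½ ln(0.456165) = 0.392450.
1 − 2Q = 0.85231, giving −¼ ln(0.85231) = 0.039951.
d = 0.392450 + 0.039951 = 0.432401.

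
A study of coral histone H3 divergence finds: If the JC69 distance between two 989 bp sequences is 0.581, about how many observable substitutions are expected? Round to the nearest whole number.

400

Invert JC69: p = (3/4)(1 − e^(−4d/3)) = 0.75 × (1 − e^(-0.774667)) = 0.75 × (1 − 0.460857) = 0.404357.
Expected differing sites = pL ≈ 0.404357 × 989 = 399.909073 ≈ 400.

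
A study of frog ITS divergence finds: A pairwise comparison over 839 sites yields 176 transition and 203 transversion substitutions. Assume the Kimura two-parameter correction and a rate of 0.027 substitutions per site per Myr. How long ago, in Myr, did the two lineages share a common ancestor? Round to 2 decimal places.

P = 176/839 ≈ 0.209774 and Q = 203/839 ≈ 0.241955.
Under the Kimura two-parameter model, d = −½ ln(1 − 2P − Q) − ¼ ln(1 − 2Q).
1 − 2P − Q = 0.338497, giving −½ ln(0.338497) = 0.541620.
1 − 2Q = 0.51609, giving −¼ ln(0.51609) = 0.165369.
d = 0.541620 + 0.165369 = 0.706989.
Under a molecular clock d = 2μt, so t = d/(2μ) = 0.706989 / (2 × 0.027) = 13.09 Myr.

13.09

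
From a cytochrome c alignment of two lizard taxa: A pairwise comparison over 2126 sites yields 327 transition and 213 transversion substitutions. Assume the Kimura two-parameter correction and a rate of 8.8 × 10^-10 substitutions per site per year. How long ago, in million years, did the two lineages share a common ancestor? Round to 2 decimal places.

P = 327/2126 ≈ 0.15381 and Q = 213/2126 ≈ 0.100188.
Under the Kimura two-parameter model, d = −½ ln(1 − 2P − Q) − ¼ ln(1 − 2Q).
1 − 2P − Q = 0.592192, giving −½ ln(0.592192) = 0.261962.
1 − 2Q = 0.799624, giving −¼ ln(0.799624) = 0.055903.
d = 0.261962 + 0.055903 = 0.317865.
Under a molecular clock d = 2μt, so t = d/(2μ) = 0.317865 / (2 × 8.8 × 10^-10) = 180.61 million years.

180.61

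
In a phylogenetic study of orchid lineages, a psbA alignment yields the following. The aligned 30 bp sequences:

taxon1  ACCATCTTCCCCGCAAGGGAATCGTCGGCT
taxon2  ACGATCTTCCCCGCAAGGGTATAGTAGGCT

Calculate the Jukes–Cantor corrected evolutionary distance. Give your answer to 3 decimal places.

0.147

The sequences differ at 4 of 30 sites (3, 20, 23, 26), so p = 4/30 ≈ 0.133333.
d = −(3/4) ln(1 − 4p/3) = −0.75 ln(1 − 0.177777) = −0.75 ln(0.822223)
  = −0.75 × (-0.195744) = 0.146808 substitutions/site.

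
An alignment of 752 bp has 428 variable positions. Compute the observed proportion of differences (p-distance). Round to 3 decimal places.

0.569

p = 428/752 = 0.569148… ≈ 0.569 (to 3 d.p.).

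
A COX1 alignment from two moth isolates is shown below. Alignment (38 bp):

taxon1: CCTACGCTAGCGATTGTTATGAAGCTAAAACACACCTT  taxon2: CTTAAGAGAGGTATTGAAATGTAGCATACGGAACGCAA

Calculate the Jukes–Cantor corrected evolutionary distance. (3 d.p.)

0.824

The sequences differ at 19 of 38 sites, so p = 19/38 = 0.5.
d = −(3/4) ln(1 − 4p/3) = −0.75 ln(1 − 0.666667) = −0.75 ln(0.333333)
  = −0.75 × (-1.098613) = 0.823960 substitutions/site.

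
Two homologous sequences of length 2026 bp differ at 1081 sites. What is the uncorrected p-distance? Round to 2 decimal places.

0.53

p = 1081/2026 = 0.533563… ≈ 0.53 (to 2 d.p.).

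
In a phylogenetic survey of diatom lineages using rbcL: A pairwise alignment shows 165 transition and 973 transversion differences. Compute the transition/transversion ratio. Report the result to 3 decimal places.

0.170

R = 165/973 = 0.169578… ≈ 0.170 (to 3 d.p.).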